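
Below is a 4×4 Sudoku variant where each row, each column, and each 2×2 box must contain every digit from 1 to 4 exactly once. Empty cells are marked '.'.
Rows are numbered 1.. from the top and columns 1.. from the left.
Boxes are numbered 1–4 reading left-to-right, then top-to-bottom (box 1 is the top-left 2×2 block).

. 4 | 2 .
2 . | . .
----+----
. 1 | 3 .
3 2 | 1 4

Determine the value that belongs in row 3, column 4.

Row 3 already contains {1, 3}.
Column 4 already contains {4}.
Its 2×2 block (box 4) already contains {1, 3, 4}.
The only value from 1–4 not eliminated is 2, so row 3, column 4 = 2.

2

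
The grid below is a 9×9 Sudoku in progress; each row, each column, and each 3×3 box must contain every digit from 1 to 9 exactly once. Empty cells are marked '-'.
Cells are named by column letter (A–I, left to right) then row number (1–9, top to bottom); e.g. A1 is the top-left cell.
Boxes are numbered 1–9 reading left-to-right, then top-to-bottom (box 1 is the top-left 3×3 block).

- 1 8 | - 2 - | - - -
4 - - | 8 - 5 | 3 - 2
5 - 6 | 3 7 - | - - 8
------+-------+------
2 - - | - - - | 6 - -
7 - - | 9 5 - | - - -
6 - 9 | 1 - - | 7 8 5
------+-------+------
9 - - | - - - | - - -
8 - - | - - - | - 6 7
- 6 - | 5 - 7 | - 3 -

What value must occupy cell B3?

2

Cell B3 itself could take any of {2, 9} by direct elimination.
Consider where 2 can go in box 1.
A1 is out (row 1 already has a 2).
B2 is out (row 2 already has a 2).
C2 is out (row 2 already has a 2).
So the only cell in box 1 that can hold 2 is B3.
Therefore B3 = 2.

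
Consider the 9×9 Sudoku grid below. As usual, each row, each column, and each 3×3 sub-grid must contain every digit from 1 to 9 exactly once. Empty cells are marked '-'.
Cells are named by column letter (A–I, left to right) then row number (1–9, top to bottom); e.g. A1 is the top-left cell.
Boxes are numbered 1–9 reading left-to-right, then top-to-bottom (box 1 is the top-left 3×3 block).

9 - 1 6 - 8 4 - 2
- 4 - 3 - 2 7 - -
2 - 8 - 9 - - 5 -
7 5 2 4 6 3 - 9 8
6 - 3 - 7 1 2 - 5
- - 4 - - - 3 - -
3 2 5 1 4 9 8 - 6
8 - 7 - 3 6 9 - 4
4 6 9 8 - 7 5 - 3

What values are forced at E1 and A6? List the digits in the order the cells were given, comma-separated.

For E1:
  Row 1 already contains {1, 2, 4, 6, 8, 9}.
  Column E already contains {3, 4, 6, 7, 9}.
  Its 3×3 block (box 2) already contains {2, 3, 6, 8, 9}.
  The only value from 1–9 not eliminated is 5, so E1 = 5.
For A6:
  Row 6 already contains {3, 4}.
  Column A already contains {2, 3, 4, 6, 7, 8, 9}.
  Its 3×3 block (box 4) already contains {2, 3, 4, 5, 6, 7}.
  The only value from 1–9 not eliminated is 1, so A6 = 1.

5,1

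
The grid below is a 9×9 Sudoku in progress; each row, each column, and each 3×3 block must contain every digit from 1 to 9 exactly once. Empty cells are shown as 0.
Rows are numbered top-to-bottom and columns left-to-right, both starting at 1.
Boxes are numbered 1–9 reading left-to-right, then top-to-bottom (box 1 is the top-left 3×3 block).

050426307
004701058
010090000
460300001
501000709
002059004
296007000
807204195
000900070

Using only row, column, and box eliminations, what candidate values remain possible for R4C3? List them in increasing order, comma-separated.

8,9

Row 4 already contains {1, 3, 4, 6}.
Column 3 already contains {1, 2, 4, 6, 7}.
Its 3×3 block (box 4) already contains {1, 2, 4, 5, 6}.
Removing those from 1–9 leaves {8, 9} as the candidates for R4C3.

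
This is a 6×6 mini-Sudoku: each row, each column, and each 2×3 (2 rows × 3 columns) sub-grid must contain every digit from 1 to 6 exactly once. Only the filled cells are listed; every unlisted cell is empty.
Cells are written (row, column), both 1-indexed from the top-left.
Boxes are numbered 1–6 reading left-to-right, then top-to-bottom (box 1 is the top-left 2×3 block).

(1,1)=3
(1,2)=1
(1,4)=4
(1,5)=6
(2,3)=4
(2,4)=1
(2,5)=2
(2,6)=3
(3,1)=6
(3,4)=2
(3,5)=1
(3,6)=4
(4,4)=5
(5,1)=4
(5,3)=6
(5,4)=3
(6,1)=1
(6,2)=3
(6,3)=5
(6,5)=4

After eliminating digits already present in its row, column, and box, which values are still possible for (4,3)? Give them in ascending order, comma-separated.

1,2,3

Row 4 already contains {5}.
Column 3 already contains {4, 5, 6}.
Its 2×3 block (box 3) already contains {6}.
Removing those from 1–6 leaves {1, 2, 3} as the candidates for (4,3).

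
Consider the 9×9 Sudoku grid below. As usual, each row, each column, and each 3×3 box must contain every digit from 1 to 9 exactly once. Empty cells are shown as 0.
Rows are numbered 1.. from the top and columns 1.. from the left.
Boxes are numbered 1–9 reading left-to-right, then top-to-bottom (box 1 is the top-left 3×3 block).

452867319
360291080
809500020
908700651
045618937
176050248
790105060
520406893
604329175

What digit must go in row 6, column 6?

3

Row 6 already contains {1, 2, 4, 5, 6, 7, 8}.
Column 6 already contains {1, 5, 6, 7, 8, 9}.
Its 3×3 block (box 5) already contains {1, 5, 6, 7, 8}.
The only value from 1–9 not eliminated is 3, so row 6, column 6 = 3.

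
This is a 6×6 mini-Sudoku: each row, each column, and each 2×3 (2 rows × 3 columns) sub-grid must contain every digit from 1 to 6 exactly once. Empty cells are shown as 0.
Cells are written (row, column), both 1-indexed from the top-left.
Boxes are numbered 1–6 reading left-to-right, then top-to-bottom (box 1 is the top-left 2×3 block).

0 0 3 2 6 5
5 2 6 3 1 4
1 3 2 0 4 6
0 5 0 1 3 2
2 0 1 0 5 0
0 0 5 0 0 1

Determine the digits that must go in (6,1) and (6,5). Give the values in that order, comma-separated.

For (6,1):
  Consider where 3 can go in box 5.
  (5,2) is out (column 2 already has a 3).
  (6,2) is out (column 2 already has a 3).
  So the only cell in box 5 that can hold 3 is (6,1).
  So (6,1) = 3.
For (6,5):
  Row 6 already contains {1, 5}.
  Column 5 already contains {1, 3, 4, 5, 6}.
  Its 2×3 block (box 6) already contains {1, 5}.
  The only value from 1–6 not eliminated is 2, so (6,5) = 2.

3,2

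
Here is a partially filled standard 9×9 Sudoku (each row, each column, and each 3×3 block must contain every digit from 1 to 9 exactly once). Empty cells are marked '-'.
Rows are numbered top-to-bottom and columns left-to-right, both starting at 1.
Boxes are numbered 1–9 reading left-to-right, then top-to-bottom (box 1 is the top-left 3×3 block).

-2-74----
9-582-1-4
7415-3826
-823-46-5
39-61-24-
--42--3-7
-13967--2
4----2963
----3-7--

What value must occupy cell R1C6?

1

Cell R1C6 itself could take any of {1, 6, 9} by direct elimination.
Consider where 1 can go in row 1.
R1C1 is out (box 1 already has a 1).
R1C3 is out (column 3 already has a 1).
R1C7 is out (column 7 already has a 1).
R1C8 is out (box 3 already has a 1).
R1C9 is out (box 3 already has a 1).
So the only cell in row 1 that can hold 1 is R1C6.
Therefore R1C6 = 1.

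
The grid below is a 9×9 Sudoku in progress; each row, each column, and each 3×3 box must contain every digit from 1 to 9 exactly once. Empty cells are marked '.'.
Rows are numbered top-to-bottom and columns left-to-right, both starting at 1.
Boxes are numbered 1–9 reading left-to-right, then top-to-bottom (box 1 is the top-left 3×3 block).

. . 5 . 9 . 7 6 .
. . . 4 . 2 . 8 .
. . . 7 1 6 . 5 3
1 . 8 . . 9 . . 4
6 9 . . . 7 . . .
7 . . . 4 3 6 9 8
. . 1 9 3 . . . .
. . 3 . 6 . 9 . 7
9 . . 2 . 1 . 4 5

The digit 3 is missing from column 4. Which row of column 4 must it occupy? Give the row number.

1

Consider where 3 can go in column 4.
R4C4 is out (box 5 already has a 3).
R5C4 is out (box 5 already has a 3).
R6C4 is out (row 6 already has a 3).
R8C4 is out (row 8 already has a 3).
So the only cell in column 4 that can hold 3 is R1C4.
That is row 1.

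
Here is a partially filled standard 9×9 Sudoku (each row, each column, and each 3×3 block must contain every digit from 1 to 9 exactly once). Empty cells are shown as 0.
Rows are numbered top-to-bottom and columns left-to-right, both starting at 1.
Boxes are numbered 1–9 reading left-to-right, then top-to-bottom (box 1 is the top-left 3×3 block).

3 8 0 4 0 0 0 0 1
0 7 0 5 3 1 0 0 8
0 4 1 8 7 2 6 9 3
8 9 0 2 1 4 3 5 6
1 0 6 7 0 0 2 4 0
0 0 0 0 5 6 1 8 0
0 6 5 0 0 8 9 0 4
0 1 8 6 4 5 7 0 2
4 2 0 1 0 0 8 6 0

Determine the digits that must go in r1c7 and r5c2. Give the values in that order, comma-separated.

For r1c7:
  Row 1 already contains {1, 3, 4, 8}.
  Column 7 already contains {1, 2, 3, 6, 7, 8, 9}.
  Its 3×3 block (box 3) already contains {1, 3, 6, 8, 9}.
  The only value from 1–9 not eliminated is 5, so r1c7 = 5.
For r5c2:
  Consider where 5 can go in row 5.
  r5c5 is out (column 5 already has a 5).
  r5c6 is out (column 6 already has a 5).
  r5c9 is out (box 6 already has a 5).
  So the only cell in row 5 that can hold 5 is r5c2.
  So r5c2 = 5.

5,5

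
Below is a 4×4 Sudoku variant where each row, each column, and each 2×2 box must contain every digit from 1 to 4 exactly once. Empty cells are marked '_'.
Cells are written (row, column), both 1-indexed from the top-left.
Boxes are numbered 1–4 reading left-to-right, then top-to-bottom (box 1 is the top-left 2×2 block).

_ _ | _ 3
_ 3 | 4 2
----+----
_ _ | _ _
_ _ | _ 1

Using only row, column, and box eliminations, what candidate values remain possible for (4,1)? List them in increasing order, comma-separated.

Row 4 already contains {1}.
Column 1 already contains {}.
Its 2×2 block (box 3) already contains {}.
Removing those from 1–4 leaves {2, 3, 4} as the candidates for (4,1).

2,3,4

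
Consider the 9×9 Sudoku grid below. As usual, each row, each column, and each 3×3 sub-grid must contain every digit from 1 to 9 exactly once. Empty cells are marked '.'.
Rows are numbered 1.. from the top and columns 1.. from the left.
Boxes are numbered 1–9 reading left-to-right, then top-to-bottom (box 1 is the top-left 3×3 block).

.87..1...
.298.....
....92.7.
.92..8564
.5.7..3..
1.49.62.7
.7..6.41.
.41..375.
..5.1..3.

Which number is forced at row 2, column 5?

Cell row 2, column 5 itself could take any of {3, 4, 5, 7} by direct elimination.
Consider where 7 can go in column 5.
row 1, column 5 is out (row 1 already has a 7).
row 4, column 5 is out (box 5 already has a 7).
row 5, column 5 is out (row 5 already has a 7).
row 6, column 5 is out (row 6 already has a 7).
row 8, column 5 is out (row 8 already has a 7).
So the only cell in column 5 that can hold 7 is row 2, column 5.
Therefore row 2, column 5 = 7.

7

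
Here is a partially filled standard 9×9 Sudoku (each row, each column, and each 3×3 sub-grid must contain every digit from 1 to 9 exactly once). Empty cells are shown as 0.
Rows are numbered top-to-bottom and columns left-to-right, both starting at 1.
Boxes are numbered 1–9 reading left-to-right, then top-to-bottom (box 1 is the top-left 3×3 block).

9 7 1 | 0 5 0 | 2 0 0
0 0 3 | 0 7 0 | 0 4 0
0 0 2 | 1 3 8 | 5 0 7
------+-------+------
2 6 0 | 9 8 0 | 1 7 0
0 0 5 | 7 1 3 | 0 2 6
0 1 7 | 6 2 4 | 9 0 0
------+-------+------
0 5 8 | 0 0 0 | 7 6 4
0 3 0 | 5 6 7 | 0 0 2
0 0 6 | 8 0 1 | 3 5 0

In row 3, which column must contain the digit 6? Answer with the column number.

Consider where 6 can go in row 3.
r3c2 is out (column 2 already has a 6).
r3c8 is out (column 8 already has a 6).
So the only cell in row 3 that can hold 6 is r3c1.
That is column 1.

1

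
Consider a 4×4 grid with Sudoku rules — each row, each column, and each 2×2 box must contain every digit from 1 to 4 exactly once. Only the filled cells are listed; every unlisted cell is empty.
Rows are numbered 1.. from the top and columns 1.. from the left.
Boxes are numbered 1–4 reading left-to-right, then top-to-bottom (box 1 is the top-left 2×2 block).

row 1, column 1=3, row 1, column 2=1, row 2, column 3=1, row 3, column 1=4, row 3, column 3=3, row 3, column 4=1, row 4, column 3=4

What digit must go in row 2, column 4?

3

Cell row 2, column 4 itself could take any of {2, 3, 4} by direct elimination.
Consider where 3 can go in column 4.
row 1, column 4 is out (row 1 already has a 3).
row 4, column 4 is out (box 4 already has a 3).
So the only cell in column 4 that can hold 3 is row 2, column 4.
Therefore row 2, column 4 = 3.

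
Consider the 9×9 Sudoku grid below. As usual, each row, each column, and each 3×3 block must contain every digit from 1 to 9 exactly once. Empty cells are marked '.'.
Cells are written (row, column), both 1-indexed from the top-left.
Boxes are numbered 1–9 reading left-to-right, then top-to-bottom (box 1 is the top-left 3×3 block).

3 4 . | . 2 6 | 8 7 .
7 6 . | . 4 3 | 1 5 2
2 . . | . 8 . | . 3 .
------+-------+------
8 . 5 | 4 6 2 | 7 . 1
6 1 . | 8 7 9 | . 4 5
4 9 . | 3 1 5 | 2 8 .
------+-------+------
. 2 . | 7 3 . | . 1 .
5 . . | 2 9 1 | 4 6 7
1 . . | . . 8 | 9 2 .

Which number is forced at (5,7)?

3

Row 5 already contains {1, 4, 5, 6, 7, 8, 9}.
Column 7 already contains {1, 2, 4, 7, 8, 9}.
Its 3×3 block (box 6) already contains {1, 2, 4, 5, 7, 8}.
The only value from 1–9 not eliminated is 3, so (5,7) = 3.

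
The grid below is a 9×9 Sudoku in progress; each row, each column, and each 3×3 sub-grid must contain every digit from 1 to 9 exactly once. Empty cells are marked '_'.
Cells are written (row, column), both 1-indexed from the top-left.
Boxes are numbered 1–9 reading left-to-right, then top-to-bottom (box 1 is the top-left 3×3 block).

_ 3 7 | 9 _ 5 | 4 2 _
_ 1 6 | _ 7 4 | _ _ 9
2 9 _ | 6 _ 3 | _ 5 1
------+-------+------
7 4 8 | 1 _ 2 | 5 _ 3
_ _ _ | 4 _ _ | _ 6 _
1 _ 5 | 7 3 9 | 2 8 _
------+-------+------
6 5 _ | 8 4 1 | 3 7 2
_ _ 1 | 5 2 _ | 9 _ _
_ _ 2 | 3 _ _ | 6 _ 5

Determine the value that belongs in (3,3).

4

Row 3 already contains {1, 2, 3, 5, 6, 9}.
Column 3 already contains {1, 2, 5, 6, 7, 8}.
Its 3×3 block (box 1) already contains {1, 2, 3, 6, 7, 9}.
The only value from 1–9 not eliminated is 4, so (3,3) = 4.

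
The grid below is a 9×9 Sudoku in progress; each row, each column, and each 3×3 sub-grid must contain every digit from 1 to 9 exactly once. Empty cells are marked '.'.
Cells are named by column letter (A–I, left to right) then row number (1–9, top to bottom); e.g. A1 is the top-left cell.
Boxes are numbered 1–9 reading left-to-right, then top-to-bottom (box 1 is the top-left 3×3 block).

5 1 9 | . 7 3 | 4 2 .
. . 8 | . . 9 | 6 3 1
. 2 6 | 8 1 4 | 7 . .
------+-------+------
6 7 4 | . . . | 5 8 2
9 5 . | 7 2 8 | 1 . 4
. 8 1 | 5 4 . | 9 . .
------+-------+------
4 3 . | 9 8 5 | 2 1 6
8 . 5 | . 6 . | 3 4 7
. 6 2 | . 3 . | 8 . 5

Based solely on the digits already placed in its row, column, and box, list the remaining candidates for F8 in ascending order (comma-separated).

1,2

Row 8 already contains {3, 4, 5, 6, 7, 8}.
Column F already contains {3, 4, 5, 8, 9}.
Its 3×3 block (box 8) already contains {3, 5, 6, 8, 9}.
Removing those from 1–9 leaves {1, 2} as the candidates for F8.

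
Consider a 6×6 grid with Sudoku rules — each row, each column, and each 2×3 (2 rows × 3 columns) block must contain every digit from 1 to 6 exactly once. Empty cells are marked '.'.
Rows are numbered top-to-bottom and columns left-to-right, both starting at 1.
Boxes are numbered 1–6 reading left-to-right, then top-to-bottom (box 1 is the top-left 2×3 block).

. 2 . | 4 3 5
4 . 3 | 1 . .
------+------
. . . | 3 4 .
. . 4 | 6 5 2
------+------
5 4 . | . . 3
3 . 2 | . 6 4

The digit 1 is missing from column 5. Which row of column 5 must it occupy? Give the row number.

5

Consider where 1 can go in column 5.
R2C5 is out (row 2 already has a 1).
So the only cell in column 5 that can hold 1 is R5C5.
That is row 5.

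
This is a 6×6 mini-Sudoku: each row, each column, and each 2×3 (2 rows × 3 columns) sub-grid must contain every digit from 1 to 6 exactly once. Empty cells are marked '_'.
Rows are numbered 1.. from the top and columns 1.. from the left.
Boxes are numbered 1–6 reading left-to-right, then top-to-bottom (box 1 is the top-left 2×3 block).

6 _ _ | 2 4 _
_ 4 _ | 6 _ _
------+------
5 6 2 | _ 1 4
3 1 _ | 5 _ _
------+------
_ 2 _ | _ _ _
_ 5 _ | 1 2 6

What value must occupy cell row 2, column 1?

2

Cell row 2, column 1 itself could take any of {1, 2} by direct elimination.
Consider where 2 can go in box 1.
row 1, column 2 is out (row 1 already has a 2).
row 1, column 3 is out (row 1 already has a 2).
row 2, column 3 is out (column 3 already has a 2).
So the only cell in box 1 that can hold 2 is row 2, column 1.
Therefore row 2, column 1 = 2.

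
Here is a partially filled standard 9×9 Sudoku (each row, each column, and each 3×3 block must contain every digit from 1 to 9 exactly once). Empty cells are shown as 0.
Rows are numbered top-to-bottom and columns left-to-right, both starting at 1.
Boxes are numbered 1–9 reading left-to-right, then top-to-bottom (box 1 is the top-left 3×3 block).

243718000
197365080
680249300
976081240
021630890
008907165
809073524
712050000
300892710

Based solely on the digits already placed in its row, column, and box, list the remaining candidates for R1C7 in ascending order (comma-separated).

Row 1 already contains {1, 2, 3, 4, 7, 8}.
Column 7 already contains {1, 2, 3, 5, 7, 8}.
Its 3×3 block (box 3) already contains {3, 8}.
Removing those from 1–9 leaves {6, 9} as the candidates for R1C7.

6,9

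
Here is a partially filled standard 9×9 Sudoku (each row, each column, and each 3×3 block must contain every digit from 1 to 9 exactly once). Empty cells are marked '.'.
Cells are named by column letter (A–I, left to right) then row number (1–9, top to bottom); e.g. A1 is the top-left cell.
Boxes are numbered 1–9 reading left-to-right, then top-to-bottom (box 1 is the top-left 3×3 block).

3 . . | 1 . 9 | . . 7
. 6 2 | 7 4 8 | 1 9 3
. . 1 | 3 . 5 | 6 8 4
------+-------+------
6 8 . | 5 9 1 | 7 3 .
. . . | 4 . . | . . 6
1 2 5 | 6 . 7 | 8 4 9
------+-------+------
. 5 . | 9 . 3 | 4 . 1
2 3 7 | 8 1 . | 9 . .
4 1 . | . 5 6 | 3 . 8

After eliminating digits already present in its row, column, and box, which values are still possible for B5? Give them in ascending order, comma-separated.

Row 5 already contains {4, 6}.
Column B already contains {1, 2, 3, 5, 6, 8}.
Its 3×3 block (box 4) already contains {1, 2, 5, 6, 8}.
Removing those from 1–9 leaves {7, 9} as the candidates for B5.

7,9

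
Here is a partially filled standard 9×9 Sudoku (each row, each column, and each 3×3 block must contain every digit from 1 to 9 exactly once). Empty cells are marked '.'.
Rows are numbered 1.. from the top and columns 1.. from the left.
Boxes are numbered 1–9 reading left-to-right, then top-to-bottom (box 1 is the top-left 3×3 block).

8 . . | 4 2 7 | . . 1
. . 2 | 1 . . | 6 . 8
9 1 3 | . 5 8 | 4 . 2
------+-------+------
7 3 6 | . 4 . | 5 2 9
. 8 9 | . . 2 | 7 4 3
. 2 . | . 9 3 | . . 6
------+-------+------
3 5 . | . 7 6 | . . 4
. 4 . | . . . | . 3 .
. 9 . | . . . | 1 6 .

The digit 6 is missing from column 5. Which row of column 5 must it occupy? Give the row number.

Consider where 6 can go in column 5.
row 2, column 5 is out (row 2 already has a 6).
row 8, column 5 is out (box 8 already has a 6).
row 9, column 5 is out (row 9 already has a 6).
So the only cell in column 5 that can hold 6 is row 5, column 5.
That is row 5.

5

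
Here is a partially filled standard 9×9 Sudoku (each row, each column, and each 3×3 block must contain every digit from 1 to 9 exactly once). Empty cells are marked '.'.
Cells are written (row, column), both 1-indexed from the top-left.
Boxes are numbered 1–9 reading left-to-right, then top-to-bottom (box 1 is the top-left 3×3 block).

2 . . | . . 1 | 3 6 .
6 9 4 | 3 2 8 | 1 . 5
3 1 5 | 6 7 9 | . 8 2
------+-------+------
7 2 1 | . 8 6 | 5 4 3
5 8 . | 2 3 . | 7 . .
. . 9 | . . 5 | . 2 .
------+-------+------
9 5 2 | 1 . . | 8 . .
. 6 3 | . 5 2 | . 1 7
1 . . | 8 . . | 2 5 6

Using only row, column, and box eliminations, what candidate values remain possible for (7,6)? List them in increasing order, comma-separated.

Row 7 already contains {1, 2, 5, 8, 9}.
Column 6 already contains {1, 2, 5, 6, 8, 9}.
Its 3×3 block (box 8) already contains {1, 2, 5, 8}.
Removing those from 1–9 leaves {3, 4, 7} as the candidates for (7,6).

3,4,7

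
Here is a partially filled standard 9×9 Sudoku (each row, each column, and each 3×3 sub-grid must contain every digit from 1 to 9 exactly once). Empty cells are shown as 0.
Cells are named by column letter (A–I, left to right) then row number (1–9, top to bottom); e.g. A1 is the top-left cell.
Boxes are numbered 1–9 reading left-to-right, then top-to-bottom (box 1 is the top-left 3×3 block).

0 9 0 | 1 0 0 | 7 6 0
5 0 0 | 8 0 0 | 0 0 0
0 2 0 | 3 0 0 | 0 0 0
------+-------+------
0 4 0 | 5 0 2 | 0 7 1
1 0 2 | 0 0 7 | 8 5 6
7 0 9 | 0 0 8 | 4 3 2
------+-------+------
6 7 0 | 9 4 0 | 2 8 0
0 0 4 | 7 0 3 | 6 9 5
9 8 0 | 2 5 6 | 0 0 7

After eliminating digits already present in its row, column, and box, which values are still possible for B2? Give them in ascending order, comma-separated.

1,3,6

Row 2 already contains {5, 8}.
Column B already contains {2, 4, 7, 8, 9}.
Its 3×3 block (box 1) already contains {2, 5, 9}.
Removing those from 1–9 leaves {1, 3, 6} as the candidates for B2.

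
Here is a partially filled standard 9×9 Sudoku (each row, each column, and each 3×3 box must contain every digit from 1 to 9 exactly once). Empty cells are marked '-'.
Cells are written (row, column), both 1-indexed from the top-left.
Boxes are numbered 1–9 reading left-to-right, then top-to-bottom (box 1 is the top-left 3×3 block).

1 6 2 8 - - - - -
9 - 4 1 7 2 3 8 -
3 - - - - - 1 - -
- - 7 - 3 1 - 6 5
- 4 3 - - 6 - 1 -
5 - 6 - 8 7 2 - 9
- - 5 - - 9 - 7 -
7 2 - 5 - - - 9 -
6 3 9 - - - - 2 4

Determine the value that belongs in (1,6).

3

Cell (1,6) itself could take any of {3, 4, 5} by direct elimination.
Consider where 3 can go in box 2.
(1,5) is out (column 5 already has a 3).
(3,4) is out (row 3 already has a 3).
(3,5) is out (row 3 already has a 3).
(3,6) is out (row 3 already has a 3).
So the only cell in box 2 that can hold 3 is (1,6).
Therefore (1,6) = 3.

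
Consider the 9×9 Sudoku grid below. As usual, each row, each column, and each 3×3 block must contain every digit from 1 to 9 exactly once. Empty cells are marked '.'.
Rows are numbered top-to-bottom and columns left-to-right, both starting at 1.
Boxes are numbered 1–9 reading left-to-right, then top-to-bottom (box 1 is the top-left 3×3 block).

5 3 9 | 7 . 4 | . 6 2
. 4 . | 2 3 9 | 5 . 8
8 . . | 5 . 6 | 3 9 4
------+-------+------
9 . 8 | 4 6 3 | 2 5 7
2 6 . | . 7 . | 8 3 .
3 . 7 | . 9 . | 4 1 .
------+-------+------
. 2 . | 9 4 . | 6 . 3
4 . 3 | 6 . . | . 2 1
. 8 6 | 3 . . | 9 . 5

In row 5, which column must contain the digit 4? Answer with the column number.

3

Consider where 4 can go in row 5.
r5c4 is out (column 4 already has a 4).
r5c6 is out (column 6 already has a 4).
r5c9 is out (column 9 already has a 4).
So the only cell in row 5 that can hold 4 is r5c3.
That is column 3.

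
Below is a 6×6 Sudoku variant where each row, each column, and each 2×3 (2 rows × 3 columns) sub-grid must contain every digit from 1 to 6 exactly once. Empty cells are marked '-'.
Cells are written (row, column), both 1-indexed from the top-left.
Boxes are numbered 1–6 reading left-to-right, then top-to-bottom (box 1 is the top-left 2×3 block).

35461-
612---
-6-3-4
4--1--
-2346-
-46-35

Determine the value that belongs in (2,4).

Row 2 already contains {1, 2, 6}.
Column 4 already contains {1, 3, 4, 6}.
Its 2×3 block (box 2) already contains {1, 6}.
The only value from 1–6 not eliminated is 5, so (2,4) = 5.

5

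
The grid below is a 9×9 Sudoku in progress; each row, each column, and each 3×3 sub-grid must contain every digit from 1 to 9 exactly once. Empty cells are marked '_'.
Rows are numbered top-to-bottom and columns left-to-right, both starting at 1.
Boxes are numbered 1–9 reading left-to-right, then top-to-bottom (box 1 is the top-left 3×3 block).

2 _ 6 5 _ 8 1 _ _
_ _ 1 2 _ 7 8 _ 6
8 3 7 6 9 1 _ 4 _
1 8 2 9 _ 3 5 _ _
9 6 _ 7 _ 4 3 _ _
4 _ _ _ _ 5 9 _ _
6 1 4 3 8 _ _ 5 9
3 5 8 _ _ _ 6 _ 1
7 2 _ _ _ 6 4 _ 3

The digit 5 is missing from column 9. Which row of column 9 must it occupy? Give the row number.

3

Consider where 5 can go in column 9.
r1c9 is out (row 1 already has a 5).
r4c9 is out (row 4 already has a 5).
r5c9 is out (box 6 already has a 5).
r6c9 is out (row 6 already has a 5).
So the only cell in column 9 that can hold 5 is r3c9.
That is row 3.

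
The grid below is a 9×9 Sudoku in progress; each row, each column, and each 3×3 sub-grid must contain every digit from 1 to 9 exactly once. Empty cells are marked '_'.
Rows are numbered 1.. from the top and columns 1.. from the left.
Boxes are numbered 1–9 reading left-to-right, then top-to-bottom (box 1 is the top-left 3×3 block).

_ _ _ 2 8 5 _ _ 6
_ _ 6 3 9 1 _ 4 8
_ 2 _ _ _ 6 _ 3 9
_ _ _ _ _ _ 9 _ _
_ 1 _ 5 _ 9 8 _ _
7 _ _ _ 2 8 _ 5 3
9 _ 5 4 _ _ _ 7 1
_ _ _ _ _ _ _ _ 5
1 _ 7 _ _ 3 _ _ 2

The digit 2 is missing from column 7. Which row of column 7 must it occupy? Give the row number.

Consider where 2 can go in column 7.
row 1, column 7 is out (row 1 already has a 2). row 3, column 7 is out (row 3 already has a 2). row 6, column 7 is out (row 6 already has a 2). row 7, column 7 is out (box 9 already has a 2). The remaining empty cells in column 7 are similarly blocked.
So the only cell in column 7 that can hold 2 is row 2, column 7.
That is row 2.

2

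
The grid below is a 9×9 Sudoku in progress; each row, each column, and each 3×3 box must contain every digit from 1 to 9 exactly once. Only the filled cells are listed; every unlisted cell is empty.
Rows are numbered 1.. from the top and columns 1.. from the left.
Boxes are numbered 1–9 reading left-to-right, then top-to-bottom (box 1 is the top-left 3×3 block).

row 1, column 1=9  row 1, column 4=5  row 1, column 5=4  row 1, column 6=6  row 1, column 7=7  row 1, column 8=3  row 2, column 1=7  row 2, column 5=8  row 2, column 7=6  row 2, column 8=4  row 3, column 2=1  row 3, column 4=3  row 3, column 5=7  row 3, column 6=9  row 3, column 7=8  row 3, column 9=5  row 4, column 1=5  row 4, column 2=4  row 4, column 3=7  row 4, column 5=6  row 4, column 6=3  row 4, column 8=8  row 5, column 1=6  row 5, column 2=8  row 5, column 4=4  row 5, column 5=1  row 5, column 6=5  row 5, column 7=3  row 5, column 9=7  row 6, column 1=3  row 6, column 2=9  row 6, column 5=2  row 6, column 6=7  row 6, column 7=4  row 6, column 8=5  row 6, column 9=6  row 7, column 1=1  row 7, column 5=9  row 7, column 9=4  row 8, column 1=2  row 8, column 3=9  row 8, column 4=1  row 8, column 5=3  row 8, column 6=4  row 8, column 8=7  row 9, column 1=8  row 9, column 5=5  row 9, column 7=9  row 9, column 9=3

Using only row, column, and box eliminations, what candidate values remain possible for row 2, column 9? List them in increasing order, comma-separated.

1,2,9

Row 2 already contains {4, 6, 7, 8}.
Column 9 already contains {3, 4, 5, 6, 7}.
Its 3×3 block (box 3) already contains {3, 4, 5, 6, 7, 8}.
Removing those from 1–9 leaves {1, 2, 9} as the candidates for row 2, column 9.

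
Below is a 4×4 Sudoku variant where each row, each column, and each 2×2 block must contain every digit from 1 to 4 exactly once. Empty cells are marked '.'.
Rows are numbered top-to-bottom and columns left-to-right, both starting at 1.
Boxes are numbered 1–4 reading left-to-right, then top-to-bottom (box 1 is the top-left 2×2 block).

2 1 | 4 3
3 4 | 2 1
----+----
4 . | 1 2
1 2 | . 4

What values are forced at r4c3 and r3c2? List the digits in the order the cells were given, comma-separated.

For r4c3:
  Row 4 already contains {1, 2, 4}.
  Column 3 already contains {1, 2, 4}.
  Its 2×2 block (box 4) already contains {1, 2, 4}.
  The only value from 1–4 not eliminated is 3, so r4c3 = 3.
For r3c2:
  Row 3 already contains {1, 2, 4}.
  Column 2 already contains {1, 2, 4}.
  Its 2×2 block (box 3) already contains {1, 2, 4}.
  The only value from 1–4 not eliminated is 3, so r3c2 = 3.

3,3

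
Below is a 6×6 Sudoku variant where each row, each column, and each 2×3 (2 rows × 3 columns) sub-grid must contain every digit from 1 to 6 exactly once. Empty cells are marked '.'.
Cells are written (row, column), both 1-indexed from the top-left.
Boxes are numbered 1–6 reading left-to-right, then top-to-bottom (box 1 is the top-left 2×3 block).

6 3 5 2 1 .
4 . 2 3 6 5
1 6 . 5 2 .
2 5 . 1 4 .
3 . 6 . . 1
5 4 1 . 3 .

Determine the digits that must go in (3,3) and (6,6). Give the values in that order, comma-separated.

For (3,3):
  Consider where 4 can go in column 3.
  (4,3) is out (row 4 already has a 4).
  So the only cell in column 3 that can hold 4 is (3,3).
  So (3,3) = 4.
For (6,6):
  Consider where 2 can go in column 6.
  (1,6) is out (row 1 already has a 2).
  (3,6) is out (row 3 already has a 2).
  (4,6) is out (row 4 already has a 2).
  So the only cell in column 6 that can hold 2 is (6,6).
  So (6,6) = 2.

4,2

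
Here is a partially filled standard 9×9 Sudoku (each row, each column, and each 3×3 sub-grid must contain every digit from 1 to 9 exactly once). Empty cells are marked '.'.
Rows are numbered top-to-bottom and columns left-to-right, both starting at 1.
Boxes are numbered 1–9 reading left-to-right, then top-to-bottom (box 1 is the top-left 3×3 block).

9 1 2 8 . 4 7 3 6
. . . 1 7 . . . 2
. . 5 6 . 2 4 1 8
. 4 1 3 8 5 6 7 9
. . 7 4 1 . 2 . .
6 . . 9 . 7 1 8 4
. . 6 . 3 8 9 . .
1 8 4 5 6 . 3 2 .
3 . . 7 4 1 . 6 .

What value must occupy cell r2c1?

4

Cell r2c1 itself could take any of {4, 8} by direct elimination.
Consider where 4 can go in row 2.
r2c2 is out (column 2 already has a 4).
r2c3 is out (column 3 already has a 4).
r2c6 is out (column 6 already has a 4).
r2c7 is out (column 7 already has a 4).
r2c8 is out (box 3 already has a 4).
So the only cell in row 2 that can hold 4 is r2c1.
Therefore r2c1 = 4.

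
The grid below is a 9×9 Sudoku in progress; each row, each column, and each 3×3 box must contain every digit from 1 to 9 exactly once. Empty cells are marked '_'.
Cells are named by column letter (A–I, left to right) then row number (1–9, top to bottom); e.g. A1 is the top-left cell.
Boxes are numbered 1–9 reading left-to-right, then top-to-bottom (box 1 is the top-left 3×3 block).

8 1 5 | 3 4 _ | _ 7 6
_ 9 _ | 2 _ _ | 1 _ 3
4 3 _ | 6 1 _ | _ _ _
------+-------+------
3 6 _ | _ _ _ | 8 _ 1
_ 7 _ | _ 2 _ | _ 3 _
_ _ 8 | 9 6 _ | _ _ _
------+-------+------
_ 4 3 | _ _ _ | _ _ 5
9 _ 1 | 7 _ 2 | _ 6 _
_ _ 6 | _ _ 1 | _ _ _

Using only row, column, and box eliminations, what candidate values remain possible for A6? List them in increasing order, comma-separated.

1,2,5

Row 6 already contains {6, 8, 9}.
Column A already contains {3, 4, 8, 9}.
Its 3×3 block (box 4) already contains {3, 6, 7, 8}.
Removing those from 1–9 leaves {1, 2, 5} as the candidates for A6.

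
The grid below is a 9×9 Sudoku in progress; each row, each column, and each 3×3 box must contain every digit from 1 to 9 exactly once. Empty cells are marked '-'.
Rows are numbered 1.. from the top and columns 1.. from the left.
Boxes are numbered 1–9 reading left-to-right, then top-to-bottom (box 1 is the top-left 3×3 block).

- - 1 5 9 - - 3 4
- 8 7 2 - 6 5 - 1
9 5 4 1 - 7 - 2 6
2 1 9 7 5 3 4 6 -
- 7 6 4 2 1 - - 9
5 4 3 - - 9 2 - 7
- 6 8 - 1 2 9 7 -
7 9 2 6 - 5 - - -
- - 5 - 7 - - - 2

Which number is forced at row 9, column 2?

Row 9 already contains {2, 5, 7}.
Column 2 already contains {1, 4, 5, 6, 7, 8, 9}.
Its 3×3 block (box 7) already contains {2, 5, 6, 7, 8, 9}.
The only value from 1–9 not eliminated is 3, so row 9, column 2 = 3.

3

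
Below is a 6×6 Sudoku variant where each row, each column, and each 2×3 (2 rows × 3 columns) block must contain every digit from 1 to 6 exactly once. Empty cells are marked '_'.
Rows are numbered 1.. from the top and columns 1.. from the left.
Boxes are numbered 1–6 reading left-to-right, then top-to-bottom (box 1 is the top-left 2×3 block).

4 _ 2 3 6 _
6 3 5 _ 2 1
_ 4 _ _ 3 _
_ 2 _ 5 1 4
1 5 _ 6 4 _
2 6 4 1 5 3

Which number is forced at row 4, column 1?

3

Row 4 already contains {1, 2, 4, 5}.
Column 1 already contains {1, 2, 4, 6}.
Its 2×3 block (box 3) already contains {2, 4}.
The only value from 1–6 not eliminated is 3, so row 4, column 1 = 3.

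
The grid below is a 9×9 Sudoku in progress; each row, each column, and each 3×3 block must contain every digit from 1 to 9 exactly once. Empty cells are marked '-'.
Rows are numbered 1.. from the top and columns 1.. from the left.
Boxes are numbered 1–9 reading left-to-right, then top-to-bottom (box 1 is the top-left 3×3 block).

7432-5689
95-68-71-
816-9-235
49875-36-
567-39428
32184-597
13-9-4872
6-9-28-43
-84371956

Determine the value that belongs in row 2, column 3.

Row 2 already contains {1, 5, 6, 7, 8, 9}.
Column 3 already contains {1, 3, 4, 6, 7, 8, 9}.
Its 3×3 block (box 1) already contains {1, 3, 4, 5, 6, 7, 8, 9}.
The only value from 1–9 not eliminated is 2, so row 2, column 3 = 2.

2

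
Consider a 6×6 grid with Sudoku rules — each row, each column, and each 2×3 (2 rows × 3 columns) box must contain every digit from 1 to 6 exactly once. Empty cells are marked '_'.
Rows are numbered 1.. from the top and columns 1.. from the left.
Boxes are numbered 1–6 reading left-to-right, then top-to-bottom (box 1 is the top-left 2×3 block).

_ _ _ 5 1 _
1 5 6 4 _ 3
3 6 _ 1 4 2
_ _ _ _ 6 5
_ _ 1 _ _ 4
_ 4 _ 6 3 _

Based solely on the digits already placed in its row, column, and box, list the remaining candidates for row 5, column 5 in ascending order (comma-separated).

Row 5 already contains {1, 4}.
Column 5 already contains {1, 3, 4, 6}.
Its 2×3 block (box 6) already contains {3, 4, 6}.
Removing those from 1–6 leaves {2, 5} as the candidates for row 5, column 5.

2,5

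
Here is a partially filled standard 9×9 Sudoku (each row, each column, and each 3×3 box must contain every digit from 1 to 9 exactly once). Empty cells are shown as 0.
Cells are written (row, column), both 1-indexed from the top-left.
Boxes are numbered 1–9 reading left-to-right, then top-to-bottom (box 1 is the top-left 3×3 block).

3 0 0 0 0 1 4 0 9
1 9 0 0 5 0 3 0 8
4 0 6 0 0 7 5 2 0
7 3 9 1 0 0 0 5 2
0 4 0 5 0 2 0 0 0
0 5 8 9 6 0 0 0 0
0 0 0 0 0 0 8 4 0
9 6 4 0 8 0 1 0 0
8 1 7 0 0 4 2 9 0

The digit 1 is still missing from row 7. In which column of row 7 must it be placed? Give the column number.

5

Consider where 1 can go in row 7.
(7,1) is out (column 1 already has a 1). (7,2) is out (column 2 already has a 1). (7,3) is out (box 7 already has a 1). (7,4) is out (column 4 already has a 1). The remaining empty cells in row 7 are similarly blocked.
So the only cell in row 7 that can hold 1 is (7,5).
That is column 5.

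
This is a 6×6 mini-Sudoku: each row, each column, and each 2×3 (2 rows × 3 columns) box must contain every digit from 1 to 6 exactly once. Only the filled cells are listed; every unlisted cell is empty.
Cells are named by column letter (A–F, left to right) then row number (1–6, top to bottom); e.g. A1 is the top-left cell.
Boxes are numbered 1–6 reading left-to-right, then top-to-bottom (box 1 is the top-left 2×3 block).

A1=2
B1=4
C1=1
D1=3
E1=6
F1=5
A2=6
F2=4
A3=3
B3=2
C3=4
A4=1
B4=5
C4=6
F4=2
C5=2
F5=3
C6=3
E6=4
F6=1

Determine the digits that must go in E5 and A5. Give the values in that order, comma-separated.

5,4

For E5:
  Row 5 already contains {2, 3}.
  Column E already contains {4, 6}.
  Its 2×3 block (box 6) already contains {1, 3, 4}.
  The only value from 1–6 not eliminated is 5, so E5 = 5.
For A5:
  Consider where 4 can go in box 5.
  B5 is out (column B already has a 4).
  A6 is out (row 6 already has a 4).
  B6 is out (row 6 already has a 4).
  So the only cell in box 5 that can hold 4 is A5.
  So A5 = 4.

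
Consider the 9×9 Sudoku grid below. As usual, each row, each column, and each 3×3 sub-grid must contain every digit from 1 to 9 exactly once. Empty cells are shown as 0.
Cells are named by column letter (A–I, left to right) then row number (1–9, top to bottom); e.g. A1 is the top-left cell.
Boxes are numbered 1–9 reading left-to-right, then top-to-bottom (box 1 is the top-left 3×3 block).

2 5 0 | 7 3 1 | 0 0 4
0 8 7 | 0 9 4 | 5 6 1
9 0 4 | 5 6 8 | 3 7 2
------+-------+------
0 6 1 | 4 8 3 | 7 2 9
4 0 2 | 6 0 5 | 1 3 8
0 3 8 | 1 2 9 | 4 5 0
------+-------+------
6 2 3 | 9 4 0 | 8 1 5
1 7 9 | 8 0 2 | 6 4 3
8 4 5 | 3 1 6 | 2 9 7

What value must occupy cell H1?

Row 1 already contains {1, 2, 3, 4, 5, 7}.
Column H already contains {1, 2, 3, 4, 5, 6, 7, 9}.
Its 3×3 block (box 3) already contains {1, 2, 3, 4, 5, 6, 7}.
The only value from 1–9 not eliminated is 8, so H1 = 8.

8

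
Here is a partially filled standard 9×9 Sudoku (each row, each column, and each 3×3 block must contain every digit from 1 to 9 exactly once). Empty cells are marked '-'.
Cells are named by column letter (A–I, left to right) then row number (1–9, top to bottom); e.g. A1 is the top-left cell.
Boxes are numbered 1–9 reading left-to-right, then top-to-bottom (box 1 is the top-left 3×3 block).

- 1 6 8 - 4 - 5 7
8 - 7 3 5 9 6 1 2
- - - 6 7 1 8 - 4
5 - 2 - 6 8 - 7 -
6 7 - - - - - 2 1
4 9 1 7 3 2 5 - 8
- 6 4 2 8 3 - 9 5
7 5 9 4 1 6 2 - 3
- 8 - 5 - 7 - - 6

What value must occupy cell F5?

5

Row 5 already contains {1, 2, 6, 7}.
Column F already contains {1, 2, 3, 4, 6, 7, 8, 9}.
Its 3×3 block (box 5) already contains {2, 3, 6, 7, 8}.
The only value from 1–9 not eliminated is 5, so F5 = 5.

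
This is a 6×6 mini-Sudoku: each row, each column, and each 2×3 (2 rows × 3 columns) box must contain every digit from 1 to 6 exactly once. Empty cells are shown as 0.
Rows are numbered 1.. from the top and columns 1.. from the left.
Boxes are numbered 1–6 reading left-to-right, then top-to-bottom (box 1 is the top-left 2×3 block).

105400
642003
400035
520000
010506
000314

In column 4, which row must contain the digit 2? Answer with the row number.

3

Consider where 2 can go in column 4.
row 2, column 4 is out (row 2 already has a 2).
row 4, column 4 is out (row 4 already has a 2).
So the only cell in column 4 that can hold 2 is row 3, column 4.
That is row 3.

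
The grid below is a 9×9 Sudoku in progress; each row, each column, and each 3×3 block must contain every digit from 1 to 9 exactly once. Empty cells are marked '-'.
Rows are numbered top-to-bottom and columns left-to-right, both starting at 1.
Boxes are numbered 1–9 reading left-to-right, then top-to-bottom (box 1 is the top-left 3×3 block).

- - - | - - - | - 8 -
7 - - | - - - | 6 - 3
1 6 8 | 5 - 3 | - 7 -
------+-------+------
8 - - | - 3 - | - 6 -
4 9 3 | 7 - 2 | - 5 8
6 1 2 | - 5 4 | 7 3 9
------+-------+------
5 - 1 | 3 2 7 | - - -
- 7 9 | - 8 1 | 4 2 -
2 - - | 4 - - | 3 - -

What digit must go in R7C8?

9

Row 7 already contains {1, 2, 3, 5, 7}.
Column 8 already contains {2, 3, 5, 6, 7, 8}.
Its 3×3 block (box 9) already contains {2, 3, 4}.
The only value from 1–9 not eliminated is 9, so R7C8 = 9.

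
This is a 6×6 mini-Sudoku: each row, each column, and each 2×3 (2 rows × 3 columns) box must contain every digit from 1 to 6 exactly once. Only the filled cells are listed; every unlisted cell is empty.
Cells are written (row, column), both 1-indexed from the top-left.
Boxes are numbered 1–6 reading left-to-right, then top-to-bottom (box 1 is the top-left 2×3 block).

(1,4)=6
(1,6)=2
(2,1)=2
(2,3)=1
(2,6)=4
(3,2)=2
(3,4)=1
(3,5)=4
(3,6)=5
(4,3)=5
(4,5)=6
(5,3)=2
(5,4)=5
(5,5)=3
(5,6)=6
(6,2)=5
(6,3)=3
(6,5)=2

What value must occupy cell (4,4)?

2

Cell (4,4) itself could take any of {2, 3} by direct elimination.
Consider where 2 can go in column 4.
(2,4) is out (row 2 already has a 2).
(6,4) is out (row 6 already has a 2).
So the only cell in column 4 that can hold 2 is (4,4).
Therefore (4,4) = 2.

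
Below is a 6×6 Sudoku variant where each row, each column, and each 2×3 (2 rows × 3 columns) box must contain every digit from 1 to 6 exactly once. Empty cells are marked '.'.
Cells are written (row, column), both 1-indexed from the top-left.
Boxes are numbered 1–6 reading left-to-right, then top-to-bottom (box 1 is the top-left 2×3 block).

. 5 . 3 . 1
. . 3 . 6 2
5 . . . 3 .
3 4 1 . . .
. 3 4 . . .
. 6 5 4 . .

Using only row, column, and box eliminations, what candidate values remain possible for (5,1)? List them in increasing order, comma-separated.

Row 5 already contains {3, 4}.
Column 1 already contains {3, 5}.
Its 2×3 block (box 5) already contains {3, 4, 5, 6}.
Removing those from 1–6 leaves {1, 2} as the candidates for (5,1).

1,2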